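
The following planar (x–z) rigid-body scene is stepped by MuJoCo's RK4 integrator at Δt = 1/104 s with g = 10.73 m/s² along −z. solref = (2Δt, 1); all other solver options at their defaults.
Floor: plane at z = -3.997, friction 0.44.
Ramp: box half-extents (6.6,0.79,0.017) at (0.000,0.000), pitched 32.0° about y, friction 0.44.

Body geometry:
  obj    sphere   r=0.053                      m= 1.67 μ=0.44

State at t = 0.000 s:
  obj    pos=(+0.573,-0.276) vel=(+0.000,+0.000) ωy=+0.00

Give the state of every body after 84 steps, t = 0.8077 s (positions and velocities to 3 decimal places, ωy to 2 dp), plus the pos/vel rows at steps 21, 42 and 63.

State at t = 0.8077 s:
  obj    pos=(+1.697,-0.978) vel=(+2.782,-1.738) ωy=+61.88

Key-timestep trajectory:
   step    t(s)  obj.x    obj.z    obj.vx   obj.vz 
     21  0.2019   +0.643  -0.320  +0.696  -0.435
     42  0.4038   +0.854  -0.451  +1.391  -0.869
     63  0.6058   +1.205  -0.671  +2.086  -1.304


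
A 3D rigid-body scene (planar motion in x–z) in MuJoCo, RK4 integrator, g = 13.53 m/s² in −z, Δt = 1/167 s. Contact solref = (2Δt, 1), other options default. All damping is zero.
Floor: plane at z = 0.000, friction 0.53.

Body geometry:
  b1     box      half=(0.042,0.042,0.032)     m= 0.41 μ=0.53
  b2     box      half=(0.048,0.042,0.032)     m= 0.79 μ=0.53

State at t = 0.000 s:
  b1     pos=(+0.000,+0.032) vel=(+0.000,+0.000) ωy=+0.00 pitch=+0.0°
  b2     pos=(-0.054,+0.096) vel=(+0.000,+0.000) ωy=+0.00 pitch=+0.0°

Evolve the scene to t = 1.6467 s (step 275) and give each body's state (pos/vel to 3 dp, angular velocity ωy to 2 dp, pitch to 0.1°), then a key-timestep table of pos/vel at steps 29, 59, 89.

State at t = 1.6467 s:
  b1     pos=(+0.000,+0.032) vel=(+0.000,+0.000) ωy=+0.00 pitch=+0.0°
  b2     pos=(-0.100,+0.048) vel=(+0.000,+0.000) ωy=+0.00 pitch=-90.0°

Key-timestep trajectory:
   step    t(s)  b1.x    b1.z    b1.vx   b1.vz   b2.x    b2.z    b2.vx   b2.vz 
     29  0.1737   +0.000  +0.032  +0.000  +0.000   -0.087  +0.052  -0.534  -0.180
     59  0.3533   +0.000  +0.032  +0.000  +0.000   -0.124  +0.057  +0.002  +0.000
     89  0.5329   +0.000  +0.032  +0.000  +0.000   -0.096  +0.049  +0.076  +0.106


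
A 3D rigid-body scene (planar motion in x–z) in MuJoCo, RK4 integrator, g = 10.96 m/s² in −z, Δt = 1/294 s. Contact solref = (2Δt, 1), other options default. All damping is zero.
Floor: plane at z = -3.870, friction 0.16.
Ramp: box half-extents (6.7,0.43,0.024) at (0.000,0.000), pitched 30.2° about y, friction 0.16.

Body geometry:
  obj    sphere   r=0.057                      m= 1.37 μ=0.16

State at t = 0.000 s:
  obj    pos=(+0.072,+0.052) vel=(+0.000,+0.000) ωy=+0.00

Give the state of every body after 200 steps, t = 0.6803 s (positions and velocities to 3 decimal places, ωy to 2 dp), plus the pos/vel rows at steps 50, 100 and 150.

State at t = 0.6803 s:
  obj    pos=(+0.872,-0.414) vel=(+2.352,-1.368) ωy=+45.17

Key-timestep trajectory:
   step    t(s)  obj.x    obj.z    obj.vx   obj.vz 
     50  0.1701   +0.122  +0.023  +0.591  -0.337
    100  0.3401   +0.272  -0.065  +1.178  -0.680
    150  0.5102   +0.522  -0.210  +1.768  -1.016


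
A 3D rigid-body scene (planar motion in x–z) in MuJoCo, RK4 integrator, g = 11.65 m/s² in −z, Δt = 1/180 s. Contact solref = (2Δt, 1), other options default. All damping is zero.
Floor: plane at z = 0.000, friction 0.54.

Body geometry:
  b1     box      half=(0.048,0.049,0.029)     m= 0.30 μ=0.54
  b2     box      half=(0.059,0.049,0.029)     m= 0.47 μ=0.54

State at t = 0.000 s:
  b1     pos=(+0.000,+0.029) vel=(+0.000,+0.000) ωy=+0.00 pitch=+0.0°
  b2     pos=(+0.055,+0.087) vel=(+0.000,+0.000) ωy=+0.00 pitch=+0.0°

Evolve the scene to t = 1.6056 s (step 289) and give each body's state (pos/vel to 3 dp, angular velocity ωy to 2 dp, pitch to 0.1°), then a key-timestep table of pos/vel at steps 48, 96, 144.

State at t = 1.6056 s:
  b1     pos=(+0.000,+0.029) vel=(+0.000,+0.000) ωy=+0.00 pitch=+0.0°
  b2     pos=(+0.114,+0.059) vel=(+0.000,+0.000) ωy=+0.00 pitch=+90.0°

Key-timestep trajectory:
   step    t(s)  b1.x    b1.z    b1.vx   b1.vz   b2.x    b2.z    b2.vx   b2.vz 
     48  0.2667   +0.000  +0.029  +0.000  +0.000   +0.099  +0.064  +0.325  -0.069
     96  0.5333   +0.000  +0.029  +0.000  +0.000   +0.136  +0.065  -0.030  -0.003
    144  0.8000   +0.000  +0.029  +0.000  +0.000   +0.110  +0.061  +0.112  -0.044


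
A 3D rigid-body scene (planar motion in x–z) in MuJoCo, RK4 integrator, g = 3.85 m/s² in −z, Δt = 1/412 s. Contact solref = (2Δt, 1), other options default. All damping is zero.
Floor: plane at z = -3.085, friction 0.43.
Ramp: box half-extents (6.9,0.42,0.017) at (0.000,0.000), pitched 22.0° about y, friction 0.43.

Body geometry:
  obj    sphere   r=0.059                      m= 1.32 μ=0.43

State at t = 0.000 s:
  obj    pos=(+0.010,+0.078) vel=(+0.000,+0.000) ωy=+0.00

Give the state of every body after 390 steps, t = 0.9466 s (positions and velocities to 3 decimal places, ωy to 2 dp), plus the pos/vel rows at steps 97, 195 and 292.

State at t = 0.9466 s:
  obj    pos=(+0.438,-0.095) vel=(+0.904,-0.365) ωy=+16.53

Key-timestep trajectory:
   step    t(s)  obj.x    obj.z    obj.vx   obj.vz 
     97  0.2354   +0.036  +0.067  +0.225  -0.091
    195  0.4733   +0.117  +0.035  +0.452  -0.183
    292  0.7087   +0.250  -0.019  +0.677  -0.274


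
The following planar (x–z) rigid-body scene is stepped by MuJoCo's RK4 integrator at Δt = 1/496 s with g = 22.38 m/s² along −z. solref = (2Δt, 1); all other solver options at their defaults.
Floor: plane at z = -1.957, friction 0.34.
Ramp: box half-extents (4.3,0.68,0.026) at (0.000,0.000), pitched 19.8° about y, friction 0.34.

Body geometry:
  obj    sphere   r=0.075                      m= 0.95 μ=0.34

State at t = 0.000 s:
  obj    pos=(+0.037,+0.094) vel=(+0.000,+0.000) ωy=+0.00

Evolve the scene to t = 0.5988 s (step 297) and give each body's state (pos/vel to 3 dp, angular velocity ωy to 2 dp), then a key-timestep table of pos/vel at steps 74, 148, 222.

State at t = 0.5988 s:
  obj    pos=(+0.950,-0.235) vel=(+3.051,-1.098) ωy=+43.23

Key-timestep trajectory:
   step    t(s)  obj.x    obj.z    obj.vx   obj.vz 
     74  0.1492   +0.094  +0.074  +0.760  -0.274
    148  0.2984   +0.264  +0.012  +1.520  -0.547
    222  0.4476   +0.547  -0.090  +2.280  -0.821


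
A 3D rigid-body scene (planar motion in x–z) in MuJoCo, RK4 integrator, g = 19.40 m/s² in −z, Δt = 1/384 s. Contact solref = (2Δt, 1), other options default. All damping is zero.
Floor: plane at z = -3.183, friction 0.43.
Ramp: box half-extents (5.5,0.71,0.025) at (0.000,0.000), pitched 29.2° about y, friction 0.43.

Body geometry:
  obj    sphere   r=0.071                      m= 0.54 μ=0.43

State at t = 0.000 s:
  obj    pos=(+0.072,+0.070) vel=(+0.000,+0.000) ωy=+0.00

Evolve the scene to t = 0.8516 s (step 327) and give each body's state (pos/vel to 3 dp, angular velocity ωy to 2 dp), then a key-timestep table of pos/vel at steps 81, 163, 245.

State at t = 0.8516 s:
  obj    pos=(+2.212,-1.126) vel=(+5.025,-2.809) ωy=+81.07

Key-timestep trajectory:
   step    t(s)  obj.x    obj.z    obj.vx   obj.vz 
     81  0.2109   +0.203  -0.004  +1.245  -0.696
    163  0.4245   +0.604  -0.227  +2.505  -1.400
    245  0.6380   +1.273  -0.602  +3.765  -2.104


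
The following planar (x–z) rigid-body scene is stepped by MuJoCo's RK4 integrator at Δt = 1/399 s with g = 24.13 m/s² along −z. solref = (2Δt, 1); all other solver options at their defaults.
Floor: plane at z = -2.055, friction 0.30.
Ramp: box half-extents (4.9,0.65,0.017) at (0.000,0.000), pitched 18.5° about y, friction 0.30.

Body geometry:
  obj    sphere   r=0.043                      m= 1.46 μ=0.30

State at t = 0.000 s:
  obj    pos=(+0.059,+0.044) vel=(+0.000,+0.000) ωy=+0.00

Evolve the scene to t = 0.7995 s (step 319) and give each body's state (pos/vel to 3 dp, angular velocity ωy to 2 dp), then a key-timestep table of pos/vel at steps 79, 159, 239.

State at t = 0.7995 s:
  obj    pos=(+1.717,-0.511) vel=(+4.146,-1.387) ωy=+101.67

Key-timestep trajectory:
   step    t(s)  obj.x    obj.z    obj.vx   obj.vz 
     79  0.1980   +0.161  +0.010  +1.027  -0.344
    159  0.3985   +0.471  -0.094  +2.067  -0.692
    239  0.5990   +0.989  -0.268  +3.107  -1.039


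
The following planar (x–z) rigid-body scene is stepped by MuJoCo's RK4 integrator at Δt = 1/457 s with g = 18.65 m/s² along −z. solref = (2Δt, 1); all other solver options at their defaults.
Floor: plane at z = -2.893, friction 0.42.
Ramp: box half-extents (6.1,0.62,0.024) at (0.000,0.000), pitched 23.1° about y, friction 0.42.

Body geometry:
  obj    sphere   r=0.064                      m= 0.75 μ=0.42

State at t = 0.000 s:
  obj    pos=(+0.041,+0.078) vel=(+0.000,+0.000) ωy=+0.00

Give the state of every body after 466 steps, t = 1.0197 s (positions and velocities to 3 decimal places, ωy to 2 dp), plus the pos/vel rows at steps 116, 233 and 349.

State at t = 1.0197 s:
  obj    pos=(+2.540,-0.988) vel=(+4.902,-2.091) ωy=+83.27

Key-timestep trajectory:
   step    t(s)  obj.x    obj.z    obj.vx   obj.vz 
    116  0.2538   +0.196  +0.012  +1.220  -0.521
    233  0.5098   +0.666  -0.188  +2.451  -1.046
    349  0.7637   +1.443  -0.520  +3.671  -1.566


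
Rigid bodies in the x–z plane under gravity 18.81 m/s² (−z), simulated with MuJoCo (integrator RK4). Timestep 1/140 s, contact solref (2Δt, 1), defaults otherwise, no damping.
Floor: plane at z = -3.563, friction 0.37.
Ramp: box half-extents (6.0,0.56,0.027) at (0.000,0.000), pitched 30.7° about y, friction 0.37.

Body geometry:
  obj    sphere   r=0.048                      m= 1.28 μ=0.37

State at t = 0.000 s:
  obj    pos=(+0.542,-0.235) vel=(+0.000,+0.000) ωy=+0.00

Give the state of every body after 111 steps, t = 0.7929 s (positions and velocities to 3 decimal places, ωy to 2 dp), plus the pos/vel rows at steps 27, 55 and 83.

State at t = 0.7929 s:
  obj    pos=(+2.396,-1.335) vel=(+4.676,-2.776) ωy=+113.28

Key-timestep trajectory:
   step    t(s)  obj.x    obj.z    obj.vx   obj.vz 
     27  0.1929   +0.652  -0.300  +1.138  -0.676
     55  0.3929   +0.997  -0.505  +2.317  -1.376
     83  0.5929   +1.579  -0.850  +3.497  -2.076


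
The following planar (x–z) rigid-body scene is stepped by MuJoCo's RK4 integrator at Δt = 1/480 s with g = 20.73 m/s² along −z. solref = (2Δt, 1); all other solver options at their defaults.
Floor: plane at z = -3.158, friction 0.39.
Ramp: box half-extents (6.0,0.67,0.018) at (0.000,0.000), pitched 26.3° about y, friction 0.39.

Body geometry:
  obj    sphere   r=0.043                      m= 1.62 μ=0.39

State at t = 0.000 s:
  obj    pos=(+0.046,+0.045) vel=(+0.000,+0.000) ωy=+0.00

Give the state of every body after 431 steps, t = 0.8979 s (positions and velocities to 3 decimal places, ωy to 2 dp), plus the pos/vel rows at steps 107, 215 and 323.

State at t = 0.8979 s:
  obj    pos=(+2.417,-1.127) vel=(+5.281,-2.610) ωy=+136.99

Key-timestep trajectory:
   step    t(s)  obj.x    obj.z    obj.vx   obj.vz 
    107  0.2229   +0.192  -0.027  +1.311  -0.648
    215  0.4479   +0.636  -0.246  +2.634  -1.302
    323  0.6729   +1.378  -0.613  +3.958  -1.956


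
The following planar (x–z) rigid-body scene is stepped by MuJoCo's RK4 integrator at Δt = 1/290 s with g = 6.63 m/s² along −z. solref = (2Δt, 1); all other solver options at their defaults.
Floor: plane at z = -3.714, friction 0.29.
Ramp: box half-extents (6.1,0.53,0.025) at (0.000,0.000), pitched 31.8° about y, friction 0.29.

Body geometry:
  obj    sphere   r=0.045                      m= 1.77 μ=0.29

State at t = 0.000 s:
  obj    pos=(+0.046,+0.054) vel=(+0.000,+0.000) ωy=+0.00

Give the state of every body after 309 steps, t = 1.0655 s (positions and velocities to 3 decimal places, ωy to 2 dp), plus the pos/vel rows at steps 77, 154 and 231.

State at t = 1.0655 s:
  obj    pos=(+1.250,-0.693) vel=(+2.260,-1.401) ωy=+59.08

Key-timestep trajectory:
   step    t(s)  obj.x    obj.z    obj.vx   obj.vz 
     77  0.2655   +0.121  +0.007  +0.563  -0.349
    154  0.5310   +0.345  -0.132  +1.126  -0.698
    231  0.7966   +0.719  -0.363  +1.690  -1.048


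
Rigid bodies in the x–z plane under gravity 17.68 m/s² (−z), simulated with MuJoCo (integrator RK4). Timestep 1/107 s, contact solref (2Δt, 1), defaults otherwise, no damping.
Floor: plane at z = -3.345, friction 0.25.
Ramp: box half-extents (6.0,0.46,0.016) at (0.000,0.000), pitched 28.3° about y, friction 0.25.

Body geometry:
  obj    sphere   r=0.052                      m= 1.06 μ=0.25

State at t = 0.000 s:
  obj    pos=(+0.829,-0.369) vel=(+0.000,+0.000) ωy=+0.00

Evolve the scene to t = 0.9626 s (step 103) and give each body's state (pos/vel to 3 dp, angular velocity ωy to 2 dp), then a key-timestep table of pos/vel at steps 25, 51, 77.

State at t = 0.9626 s:
  obj    pos=(+3.272,-1.684) vel=(+5.074,-2.732) ωy=+110.78

Key-timestep trajectory:
   step    t(s)  obj.x    obj.z    obj.vx   obj.vz 
     25  0.2336   +0.973  -0.447  +1.232  -0.663
     51  0.4766   +1.428  -0.692  +2.513  -1.353
     77  0.7196   +2.194  -1.104  +3.794  -2.043


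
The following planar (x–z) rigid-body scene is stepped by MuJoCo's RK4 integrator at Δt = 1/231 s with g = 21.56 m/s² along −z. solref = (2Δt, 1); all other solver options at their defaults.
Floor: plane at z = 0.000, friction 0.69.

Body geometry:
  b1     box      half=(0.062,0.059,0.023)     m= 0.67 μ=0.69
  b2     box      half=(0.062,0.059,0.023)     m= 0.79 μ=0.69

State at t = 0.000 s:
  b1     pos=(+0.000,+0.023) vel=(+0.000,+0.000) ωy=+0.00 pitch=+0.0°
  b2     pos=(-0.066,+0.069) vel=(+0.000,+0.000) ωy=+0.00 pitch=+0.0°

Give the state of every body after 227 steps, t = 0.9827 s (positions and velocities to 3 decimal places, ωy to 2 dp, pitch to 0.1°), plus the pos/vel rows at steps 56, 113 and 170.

State at t = 0.9827 s:
  b1     pos=(+0.001,+0.023) vel=(+0.001,+0.000) ωy=+0.00 pitch=+0.0°
  b2     pos=(-0.080,+0.059) vel=(+0.000,-0.001) ωy=+0.03 pitch=-43.8°

Key-timestep trajectory:
   step    t(s)  b1.x    b1.z    b1.vx   b1.vz   b2.x    b2.z    b2.vx   b2.vz 
     56  0.2424   +0.000  +0.023  +0.000  +0.000   -0.083  +0.061  +0.197  -0.078
    113  0.4892   +0.000  +0.023  +0.001  +0.000   -0.080  +0.060  +0.000  -0.001
    170  0.7359   +0.001  +0.023  +0.001  +0.000   -0.080  +0.060  +0.000  -0.001


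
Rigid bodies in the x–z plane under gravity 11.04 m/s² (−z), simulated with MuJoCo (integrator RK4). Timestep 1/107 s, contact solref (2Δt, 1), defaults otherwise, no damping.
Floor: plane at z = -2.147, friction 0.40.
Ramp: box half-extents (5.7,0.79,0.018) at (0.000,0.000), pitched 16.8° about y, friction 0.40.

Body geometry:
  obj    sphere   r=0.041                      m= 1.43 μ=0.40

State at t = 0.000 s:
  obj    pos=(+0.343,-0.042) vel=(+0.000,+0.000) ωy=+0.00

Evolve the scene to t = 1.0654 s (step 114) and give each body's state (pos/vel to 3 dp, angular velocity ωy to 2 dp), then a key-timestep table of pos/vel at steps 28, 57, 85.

State at t = 1.0654 s:
  obj    pos=(+1.581,-0.416) vel=(+2.324,-0.702) ωy=+59.22

Key-timestep trajectory:
   step    t(s)  obj.x    obj.z    obj.vx   obj.vz 
     28  0.2617   +0.418  -0.065  +0.571  -0.172
     57  0.5327   +0.653  -0.135  +1.162  -0.351
     85  0.7944   +1.032  -0.250  +1.733  -0.523


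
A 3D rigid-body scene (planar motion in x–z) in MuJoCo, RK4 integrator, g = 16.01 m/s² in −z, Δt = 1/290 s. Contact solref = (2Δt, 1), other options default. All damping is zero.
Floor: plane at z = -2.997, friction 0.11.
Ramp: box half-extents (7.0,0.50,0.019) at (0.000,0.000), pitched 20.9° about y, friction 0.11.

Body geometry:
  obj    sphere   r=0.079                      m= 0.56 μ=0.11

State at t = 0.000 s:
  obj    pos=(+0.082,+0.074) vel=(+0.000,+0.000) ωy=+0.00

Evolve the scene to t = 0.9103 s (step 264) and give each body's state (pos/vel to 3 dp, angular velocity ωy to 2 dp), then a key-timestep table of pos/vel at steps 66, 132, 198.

State at t = 0.9103 s:
  obj    pos=(+1.661,-0.530) vel=(+3.470,-1.325) ωy=+47.00

Key-timestep trajectory:
   step    t(s)  obj.x    obj.z    obj.vx   obj.vz 
     66  0.2276   +0.181  +0.036  +0.868  -0.331
    132  0.4552   +0.477  -0.077  +1.735  -0.663
    198  0.6828   +0.971  -0.266  +2.602  -0.994


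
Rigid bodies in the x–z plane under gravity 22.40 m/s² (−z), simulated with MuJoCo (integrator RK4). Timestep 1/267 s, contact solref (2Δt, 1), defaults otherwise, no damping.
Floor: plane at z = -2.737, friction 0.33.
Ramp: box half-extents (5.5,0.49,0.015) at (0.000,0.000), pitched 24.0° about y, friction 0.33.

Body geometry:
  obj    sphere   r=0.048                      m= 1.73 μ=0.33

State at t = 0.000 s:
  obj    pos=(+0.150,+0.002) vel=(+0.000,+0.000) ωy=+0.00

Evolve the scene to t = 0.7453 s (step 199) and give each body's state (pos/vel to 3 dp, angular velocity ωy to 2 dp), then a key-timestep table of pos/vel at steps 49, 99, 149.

State at t = 0.7453 s:
  obj    pos=(+1.801,-0.733) vel=(+4.431,-1.973) ωy=+101.03

Key-timestep trajectory:
   step    t(s)  obj.x    obj.z    obj.vx   obj.vz 
     49  0.1835   +0.250  -0.042  +1.091  -0.486
     99  0.3708   +0.559  -0.180  +2.205  -0.982
    149  0.5581   +1.076  -0.410  +3.318  -1.477


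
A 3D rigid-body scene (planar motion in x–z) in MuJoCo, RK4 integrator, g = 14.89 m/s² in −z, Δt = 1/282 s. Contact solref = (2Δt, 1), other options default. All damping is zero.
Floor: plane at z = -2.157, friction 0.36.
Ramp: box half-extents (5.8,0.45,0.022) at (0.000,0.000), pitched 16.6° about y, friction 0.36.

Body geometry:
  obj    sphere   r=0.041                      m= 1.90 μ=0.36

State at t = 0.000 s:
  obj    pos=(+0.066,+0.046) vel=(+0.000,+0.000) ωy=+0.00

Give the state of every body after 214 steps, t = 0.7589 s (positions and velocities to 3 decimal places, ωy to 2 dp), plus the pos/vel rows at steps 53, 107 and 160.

State at t = 0.7589 s:
  obj    pos=(+0.905,-0.204) vel=(+2.210,-0.659) ωy=+56.23

Key-timestep trajectory:
   step    t(s)  obj.x    obj.z    obj.vx   obj.vz 
     53  0.1879   +0.117  +0.031  +0.547  -0.163
    107  0.3794   +0.276  -0.016  +1.105  -0.329
    160  0.5674   +0.535  -0.094  +1.652  -0.493


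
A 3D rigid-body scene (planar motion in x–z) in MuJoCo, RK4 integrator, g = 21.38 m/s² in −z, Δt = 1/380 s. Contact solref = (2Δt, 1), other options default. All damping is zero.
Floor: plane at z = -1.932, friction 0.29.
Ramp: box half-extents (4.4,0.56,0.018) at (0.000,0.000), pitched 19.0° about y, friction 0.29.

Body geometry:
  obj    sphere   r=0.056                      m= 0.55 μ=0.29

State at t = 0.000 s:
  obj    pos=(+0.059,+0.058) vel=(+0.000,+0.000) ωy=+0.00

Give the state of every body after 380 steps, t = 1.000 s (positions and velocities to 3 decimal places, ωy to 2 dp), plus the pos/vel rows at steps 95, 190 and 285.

State at t = 1.000 s:
  obj    pos=(+2.410,-0.751) vel=(+4.701,-1.619) ωy=+88.78

Key-timestep trajectory:
   step    t(s)  obj.x    obj.z    obj.vx   obj.vz 
     95  0.2500   +0.206  +0.007  +1.175  -0.405
    190  0.5000   +0.647  -0.144  +2.351  -0.809
    285  0.7500   +1.381  -0.397  +3.526  -1.214


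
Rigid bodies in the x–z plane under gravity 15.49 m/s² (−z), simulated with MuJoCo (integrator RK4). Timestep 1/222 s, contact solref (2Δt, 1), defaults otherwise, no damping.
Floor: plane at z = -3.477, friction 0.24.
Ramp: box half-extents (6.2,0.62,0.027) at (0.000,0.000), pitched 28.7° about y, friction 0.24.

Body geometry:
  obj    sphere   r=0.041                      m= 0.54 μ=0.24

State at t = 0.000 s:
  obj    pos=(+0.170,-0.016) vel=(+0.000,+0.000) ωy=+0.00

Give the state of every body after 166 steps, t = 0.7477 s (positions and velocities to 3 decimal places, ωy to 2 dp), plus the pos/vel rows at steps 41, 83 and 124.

State at t = 0.7477 s:
  obj    pos=(+1.473,-0.729) vel=(+3.485,-1.908) ωy=+96.87

Key-timestep trajectory:
   step    t(s)  obj.x    obj.z    obj.vx   obj.vz 
     41  0.1847   +0.250  -0.059  +0.861  -0.471
     83  0.3739   +0.496  -0.194  +1.743  -0.954
    124  0.5586   +0.897  -0.414  +2.603  -1.425


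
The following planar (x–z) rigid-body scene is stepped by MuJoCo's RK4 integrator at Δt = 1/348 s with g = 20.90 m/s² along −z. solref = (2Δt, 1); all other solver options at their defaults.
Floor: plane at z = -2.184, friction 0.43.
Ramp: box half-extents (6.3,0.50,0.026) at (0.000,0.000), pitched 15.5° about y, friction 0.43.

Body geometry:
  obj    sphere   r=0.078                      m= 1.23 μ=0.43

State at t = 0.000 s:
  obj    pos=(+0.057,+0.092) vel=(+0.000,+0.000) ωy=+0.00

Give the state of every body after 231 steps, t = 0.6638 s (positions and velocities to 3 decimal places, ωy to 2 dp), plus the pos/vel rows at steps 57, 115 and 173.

State at t = 0.6638 s:
  obj    pos=(+0.904,-0.143) vel=(+2.552,-0.708) ωy=+33.95

Key-timestep trajectory:
   step    t(s)  obj.x    obj.z    obj.vx   obj.vz 
     57  0.1638   +0.109  +0.078  +0.630  -0.175
    115  0.3305   +0.267  +0.034  +1.271  -0.352
    173  0.4971   +0.532  -0.040  +1.911  -0.530


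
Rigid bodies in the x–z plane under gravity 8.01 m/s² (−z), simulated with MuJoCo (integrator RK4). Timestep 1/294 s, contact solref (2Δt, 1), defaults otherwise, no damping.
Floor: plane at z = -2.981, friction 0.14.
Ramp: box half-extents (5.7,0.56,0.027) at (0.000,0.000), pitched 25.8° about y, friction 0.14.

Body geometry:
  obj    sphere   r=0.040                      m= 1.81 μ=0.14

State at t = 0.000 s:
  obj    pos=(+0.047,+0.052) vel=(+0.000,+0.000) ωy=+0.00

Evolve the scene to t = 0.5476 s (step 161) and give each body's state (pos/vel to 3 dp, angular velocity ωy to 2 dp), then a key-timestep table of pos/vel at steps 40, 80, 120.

State at t = 0.5476 s:
  obj    pos=(+0.383,-0.111) vel=(+1.228,-0.594) ωy=+34.08

Key-timestep trajectory:
   step    t(s)  obj.x    obj.z    obj.vx   obj.vz 
     40  0.1361   +0.068  +0.042  +0.306  -0.145
     80  0.2721   +0.130  +0.012  +0.610  -0.295
    120  0.4082   +0.234  -0.039  +0.915  -0.442


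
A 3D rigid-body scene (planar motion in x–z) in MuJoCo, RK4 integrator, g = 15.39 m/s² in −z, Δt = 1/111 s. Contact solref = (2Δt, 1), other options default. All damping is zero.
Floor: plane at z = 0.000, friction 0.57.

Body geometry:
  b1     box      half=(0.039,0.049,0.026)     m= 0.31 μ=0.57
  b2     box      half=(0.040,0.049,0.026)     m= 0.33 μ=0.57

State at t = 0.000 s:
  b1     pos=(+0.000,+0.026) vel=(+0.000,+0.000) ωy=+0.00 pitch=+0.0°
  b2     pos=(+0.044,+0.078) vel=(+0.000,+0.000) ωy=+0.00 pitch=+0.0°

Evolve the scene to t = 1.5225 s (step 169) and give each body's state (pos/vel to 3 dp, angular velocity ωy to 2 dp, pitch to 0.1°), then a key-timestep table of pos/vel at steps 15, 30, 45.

State at t = 1.5225 s:
  b1     pos=(+0.000,+0.026) vel=(+0.000,+0.000) ωy=+0.00 pitch=+0.0°
  b2     pos=(+0.080,+0.040) vel=(+0.000,+0.000) ωy=+0.00 pitch=+90.0°

Key-timestep trajectory:
   step    t(s)  b1.x    b1.z    b1.vx   b1.vz   b2.x    b2.z    b2.vx   b2.vz 
     15  0.1351   +0.000  +0.026  -0.001  +0.001   +0.060  +0.068  +0.255  -0.309
     30  0.2703   +0.000  +0.026  +0.000  +0.000   +0.091  +0.045  +0.007  +0.025
     45  0.4054   +0.000  +0.026  +0.000  +0.000   +0.078  +0.040  +0.116  -0.042


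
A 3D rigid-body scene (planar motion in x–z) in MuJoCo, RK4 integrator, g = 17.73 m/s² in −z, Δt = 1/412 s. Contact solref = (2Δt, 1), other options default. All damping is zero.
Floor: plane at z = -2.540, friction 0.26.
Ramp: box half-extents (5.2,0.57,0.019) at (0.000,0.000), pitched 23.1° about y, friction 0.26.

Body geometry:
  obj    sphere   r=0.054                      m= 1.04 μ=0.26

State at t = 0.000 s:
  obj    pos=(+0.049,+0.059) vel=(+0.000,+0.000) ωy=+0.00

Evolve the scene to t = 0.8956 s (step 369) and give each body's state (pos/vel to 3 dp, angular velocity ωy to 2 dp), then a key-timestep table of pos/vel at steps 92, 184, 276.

State at t = 0.8956 s:
  obj    pos=(+1.882,-0.723) vel=(+4.093,-1.746) ωy=+82.40

Key-timestep trajectory:
   step    t(s)  obj.x    obj.z    obj.vx   obj.vz 
     92  0.2233   +0.163  +0.010  +1.021  -0.435
    184  0.4466   +0.505  -0.136  +2.041  -0.871
    276  0.6699   +1.074  -0.379  +3.062  -1.306


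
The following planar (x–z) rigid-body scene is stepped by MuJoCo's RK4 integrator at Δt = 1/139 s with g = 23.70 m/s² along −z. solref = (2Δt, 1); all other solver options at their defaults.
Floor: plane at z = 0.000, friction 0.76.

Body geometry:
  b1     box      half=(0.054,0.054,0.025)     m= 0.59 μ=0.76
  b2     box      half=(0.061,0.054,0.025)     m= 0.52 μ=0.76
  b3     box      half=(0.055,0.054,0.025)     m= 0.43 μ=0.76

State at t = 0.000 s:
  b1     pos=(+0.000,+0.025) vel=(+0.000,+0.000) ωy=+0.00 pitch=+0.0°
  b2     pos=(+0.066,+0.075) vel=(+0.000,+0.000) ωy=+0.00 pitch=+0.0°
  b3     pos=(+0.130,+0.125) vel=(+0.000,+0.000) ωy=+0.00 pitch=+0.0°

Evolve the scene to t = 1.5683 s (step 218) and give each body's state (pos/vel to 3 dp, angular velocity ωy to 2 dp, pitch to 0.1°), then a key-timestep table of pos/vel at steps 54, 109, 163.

State at t = 1.5683 s:
  b1     pos=(-0.002,+0.025) vel=(-0.002,+0.000) ωy=+0.00 pitch=+0.0°
  b2     pos=(+0.078,+0.059) vel=(+0.000,-0.001) ωy=-0.03 pitch=+42.0°
  b3     pos=(+0.167,+0.053) vel=(+0.001,+0.000) ωy=-0.01 pitch=+36.9°

Key-timestep trajectory:
   step    t(s)  b1.x    b1.z    b1.vx   b1.vz   b2.x    b2.z    b2.vx   b2.vz   b3.x    b3.z    b3.vx   b3.vz 
     54  0.3885   -0.001  +0.025  -0.002  +0.000   +0.078  +0.060  +0.000  -0.001   +0.166  +0.053  +0.001  +0.000
    109  0.7842   -0.001  +0.025  -0.002  +0.000   +0.078  +0.060  +0.000  -0.001   +0.166  +0.053  +0.001  +0.000
    163  1.1727   -0.002  +0.025  -0.002  +0.000   +0.078  +0.060  +0.000  -0.001   +0.167  +0.053  +0.001  +0.000


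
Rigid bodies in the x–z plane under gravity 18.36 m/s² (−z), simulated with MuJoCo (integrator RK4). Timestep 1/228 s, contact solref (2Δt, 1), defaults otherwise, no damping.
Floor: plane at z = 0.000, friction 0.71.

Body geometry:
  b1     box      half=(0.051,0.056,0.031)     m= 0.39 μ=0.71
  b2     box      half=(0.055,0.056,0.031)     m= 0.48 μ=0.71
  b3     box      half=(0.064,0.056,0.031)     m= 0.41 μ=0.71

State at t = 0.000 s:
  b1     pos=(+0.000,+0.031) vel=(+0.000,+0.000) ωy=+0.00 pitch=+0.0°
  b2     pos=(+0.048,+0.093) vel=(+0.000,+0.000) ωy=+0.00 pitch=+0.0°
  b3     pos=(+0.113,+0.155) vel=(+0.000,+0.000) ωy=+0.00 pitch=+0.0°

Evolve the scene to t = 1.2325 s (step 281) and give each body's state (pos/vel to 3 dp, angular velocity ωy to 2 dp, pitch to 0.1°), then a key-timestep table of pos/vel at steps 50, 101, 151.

State at t = 1.2325 s:
  b1     pos=(+0.000,+0.031) vel=(+0.000,+0.000) ωy=+0.00 pitch=+0.0°
  b2     pos=(+0.095,+0.055) vel=(+0.000,+0.000) ωy=+0.00 pitch=+90.0°
  b3     pos=(+0.218,+0.064) vel=(+0.000,+0.000) ωy=+0.00 pitch=+90.0°

Key-timestep trajectory:
   step    t(s)  b1.x    b1.z    b1.vx   b1.vz   b2.x    b2.z    b2.vx   b2.vz   b3.x    b3.z    b3.vx   b3.vz 
     50  0.2193   +0.000  +0.031  +0.000  +0.000   +0.100  +0.057  +0.181  +0.144   +0.188  +0.071  +0.361  -0.009
    101  0.4430   +0.000  +0.031  +0.000  +0.000   +0.095  +0.055  -0.002  +0.006   +0.235  +0.070  -0.091  -0.018
    151  0.6623   +0.000  +0.031  +0.000  +0.000   +0.095  +0.055  +0.000  +0.000   +0.221  +0.065  +0.051  +0.041


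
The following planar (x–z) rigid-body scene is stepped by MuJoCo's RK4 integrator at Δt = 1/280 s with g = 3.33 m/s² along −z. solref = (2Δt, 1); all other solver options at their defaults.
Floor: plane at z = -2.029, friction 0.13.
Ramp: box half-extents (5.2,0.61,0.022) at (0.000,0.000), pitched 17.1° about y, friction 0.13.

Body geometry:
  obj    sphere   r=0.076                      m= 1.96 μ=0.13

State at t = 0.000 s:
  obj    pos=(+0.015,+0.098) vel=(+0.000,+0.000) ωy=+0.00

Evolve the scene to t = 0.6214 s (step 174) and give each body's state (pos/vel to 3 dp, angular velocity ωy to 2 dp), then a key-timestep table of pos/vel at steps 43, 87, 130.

State at t = 0.6214 s:
  obj    pos=(+0.144,+0.058) vel=(+0.415,-0.128) ωy=+5.72

Key-timestep trajectory:
   step    t(s)  obj.x    obj.z    obj.vx   obj.vz 
     43  0.1536   +0.023  +0.095  +0.103  -0.032
     87  0.3107   +0.047  +0.088  +0.208  -0.064
    130  0.4643   +0.087  +0.076  +0.310  -0.095


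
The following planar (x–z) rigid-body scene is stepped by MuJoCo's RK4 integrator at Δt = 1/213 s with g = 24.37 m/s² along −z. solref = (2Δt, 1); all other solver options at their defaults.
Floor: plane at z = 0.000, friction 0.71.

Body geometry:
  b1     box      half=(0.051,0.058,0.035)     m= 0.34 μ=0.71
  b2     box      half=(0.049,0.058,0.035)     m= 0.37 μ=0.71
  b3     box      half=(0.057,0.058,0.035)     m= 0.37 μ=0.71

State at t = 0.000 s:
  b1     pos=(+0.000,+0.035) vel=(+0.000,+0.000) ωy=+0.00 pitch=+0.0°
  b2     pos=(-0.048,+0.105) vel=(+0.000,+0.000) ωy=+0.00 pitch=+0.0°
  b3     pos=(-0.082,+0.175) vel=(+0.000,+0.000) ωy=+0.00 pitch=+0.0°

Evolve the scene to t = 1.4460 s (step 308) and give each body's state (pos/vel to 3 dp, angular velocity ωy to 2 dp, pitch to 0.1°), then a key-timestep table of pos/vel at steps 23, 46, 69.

State at t = 1.4460 s:
  b1     pos=(+0.000,+0.035) vel=(+0.000,+0.000) ωy=+0.00 pitch=+0.0°
  b2     pos=(-0.094,+0.049) vel=(+0.000,+0.000) ωy=+0.00 pitch=-90.0°
  b3     pos=(-0.295,+0.035) vel=(+0.000,+0.000) ωy=+0.00 pitch=+180.0°

Key-timestep trajectory:
   step    t(s)  b1.x    b1.z    b1.vx   b1.vz   b2.x    b2.z    b2.vx   b2.vz   b3.x    b3.z    b3.vx   b3.vz 
     23  0.1080   +0.000  +0.035  +0.002  +0.000   -0.058  +0.104  -0.229  -0.047   -0.112  +0.160  -0.617  -0.408
     46  0.2160   +0.000  +0.035  +0.000  +0.000   -0.097  +0.044  -0.015  -0.318   -0.202  +0.056  -0.824  +0.277
     69  0.3239   +0.000  +0.035  +0.000  +0.000   -0.094  +0.049  +0.000  +0.000   -0.276  +0.053  -0.782  -0.583


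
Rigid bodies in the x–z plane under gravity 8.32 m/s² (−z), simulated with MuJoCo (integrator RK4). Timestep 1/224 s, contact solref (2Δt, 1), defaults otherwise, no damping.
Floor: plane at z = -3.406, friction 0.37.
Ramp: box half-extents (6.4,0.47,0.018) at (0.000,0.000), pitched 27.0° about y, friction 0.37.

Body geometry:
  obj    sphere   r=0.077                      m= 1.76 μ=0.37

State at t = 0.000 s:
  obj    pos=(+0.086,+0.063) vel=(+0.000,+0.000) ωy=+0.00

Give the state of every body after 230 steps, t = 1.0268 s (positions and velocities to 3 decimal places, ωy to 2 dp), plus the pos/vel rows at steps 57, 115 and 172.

State at t = 1.0268 s:
  obj    pos=(+1.353,-0.583) vel=(+2.468,-1.258) ωy=+35.97

Key-timestep trajectory:
   step    t(s)  obj.x    obj.z    obj.vx   obj.vz 
     57  0.2545   +0.164  +0.023  +0.612  -0.312
    115  0.5134   +0.403  -0.099  +1.234  -0.629
    172  0.7679   +0.795  -0.298  +1.846  -0.941


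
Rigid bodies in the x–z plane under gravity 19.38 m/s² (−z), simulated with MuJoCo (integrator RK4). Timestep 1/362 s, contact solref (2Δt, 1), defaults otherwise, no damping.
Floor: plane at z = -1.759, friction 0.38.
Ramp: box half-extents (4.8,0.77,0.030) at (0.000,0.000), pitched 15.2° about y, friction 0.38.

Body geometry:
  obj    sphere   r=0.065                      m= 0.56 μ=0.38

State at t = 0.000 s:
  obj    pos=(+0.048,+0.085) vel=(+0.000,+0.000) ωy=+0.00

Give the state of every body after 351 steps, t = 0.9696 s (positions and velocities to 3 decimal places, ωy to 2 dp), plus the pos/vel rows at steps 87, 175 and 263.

State at t = 0.9696 s:
  obj    pos=(+1.695,-0.362) vel=(+3.396,-0.923) ωy=+54.14

Key-timestep trajectory:
   step    t(s)  obj.x    obj.z    obj.vx   obj.vz 
     87  0.2403   +0.149  +0.058  +0.842  -0.229
    175  0.4834   +0.457  -0.026  +1.693  -0.460
    263  0.7265   +0.973  -0.166  +2.545  -0.691


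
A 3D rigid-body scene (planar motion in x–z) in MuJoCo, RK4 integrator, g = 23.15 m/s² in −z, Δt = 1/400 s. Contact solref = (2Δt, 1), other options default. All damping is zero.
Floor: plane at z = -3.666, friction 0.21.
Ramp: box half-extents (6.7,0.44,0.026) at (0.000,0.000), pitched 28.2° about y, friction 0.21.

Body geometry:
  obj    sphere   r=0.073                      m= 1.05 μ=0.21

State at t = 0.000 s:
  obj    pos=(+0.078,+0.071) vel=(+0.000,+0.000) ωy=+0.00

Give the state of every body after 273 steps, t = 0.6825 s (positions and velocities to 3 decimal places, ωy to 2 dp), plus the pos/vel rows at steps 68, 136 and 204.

State at t = 0.6825 s:
  obj    pos=(+1.682,-0.790) vel=(+4.700,-2.520) ωy=+73.04

Key-timestep trajectory:
   step    t(s)  obj.x    obj.z    obj.vx   obj.vz 
     68  0.1700   +0.177  +0.017  +1.171  -0.628
    136  0.3400   +0.476  -0.143  +2.342  -1.256
    204  0.5100   +0.974  -0.410  +3.512  -1.883


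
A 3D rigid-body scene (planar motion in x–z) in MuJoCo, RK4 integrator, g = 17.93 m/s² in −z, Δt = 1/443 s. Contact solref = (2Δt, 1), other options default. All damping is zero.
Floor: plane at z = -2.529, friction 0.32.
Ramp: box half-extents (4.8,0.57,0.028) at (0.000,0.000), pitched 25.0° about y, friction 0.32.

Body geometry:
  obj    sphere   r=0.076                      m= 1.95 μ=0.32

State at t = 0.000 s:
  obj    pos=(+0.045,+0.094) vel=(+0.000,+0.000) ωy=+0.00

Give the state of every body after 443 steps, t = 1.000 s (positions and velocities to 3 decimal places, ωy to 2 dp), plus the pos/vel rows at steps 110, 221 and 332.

State at t = 1.000 s:
  obj    pos=(+2.498,-1.050) vel=(+4.906,-2.287) ωy=+71.21

Key-timestep trajectory:
   step    t(s)  obj.x    obj.z    obj.vx   obj.vz 
    110  0.2483   +0.196  +0.023  +1.218  -0.568
    221  0.4989   +0.655  -0.191  +2.447  -1.141
    332  0.7494   +1.423  -0.549  +3.676  -1.714


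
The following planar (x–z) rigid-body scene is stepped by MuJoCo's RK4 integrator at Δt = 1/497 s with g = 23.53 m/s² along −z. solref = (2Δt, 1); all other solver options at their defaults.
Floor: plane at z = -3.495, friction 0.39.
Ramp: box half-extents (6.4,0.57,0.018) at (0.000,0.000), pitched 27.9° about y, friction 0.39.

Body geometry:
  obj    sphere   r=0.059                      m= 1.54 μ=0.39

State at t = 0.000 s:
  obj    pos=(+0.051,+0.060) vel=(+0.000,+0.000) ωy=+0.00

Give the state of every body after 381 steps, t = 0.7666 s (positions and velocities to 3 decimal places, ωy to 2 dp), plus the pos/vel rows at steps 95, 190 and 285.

State at t = 0.7666 s:
  obj    pos=(+2.093,-1.021) vel=(+5.328,-2.821) ωy=+102.18

Key-timestep trajectory:
   step    t(s)  obj.x    obj.z    obj.vx   obj.vz 
     95  0.1911   +0.178  -0.007  +1.329  -0.704
    190  0.3823   +0.559  -0.209  +2.657  -1.407
    285  0.5734   +1.194  -0.545  +3.986  -2.110


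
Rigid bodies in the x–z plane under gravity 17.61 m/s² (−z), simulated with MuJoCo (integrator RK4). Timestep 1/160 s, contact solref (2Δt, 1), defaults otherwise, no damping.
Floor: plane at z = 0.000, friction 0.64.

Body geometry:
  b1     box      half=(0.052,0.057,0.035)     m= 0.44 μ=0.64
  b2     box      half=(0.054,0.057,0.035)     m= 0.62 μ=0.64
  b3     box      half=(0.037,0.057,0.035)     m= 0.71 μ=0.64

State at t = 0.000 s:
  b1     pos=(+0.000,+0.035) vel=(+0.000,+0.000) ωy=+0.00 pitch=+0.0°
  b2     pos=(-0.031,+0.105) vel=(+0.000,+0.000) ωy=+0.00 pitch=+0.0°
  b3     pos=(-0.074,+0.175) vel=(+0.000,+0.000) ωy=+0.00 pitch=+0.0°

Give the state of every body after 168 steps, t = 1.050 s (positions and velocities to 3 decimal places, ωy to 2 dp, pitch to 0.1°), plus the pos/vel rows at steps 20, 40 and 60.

State at t = 1.050 s:
  b1     pos=(+0.000,+0.035) vel=(+0.000,+0.000) ωy=+0.00 pitch=+0.0°
  b2     pos=(-0.096,+0.054) vel=(+0.000,+0.000) ωy=+0.00 pitch=-90.0°
  b3     pos=(-0.190,+0.037) vel=(+0.000,+0.000) ωy=+0.00 pitch=-90.0°

Key-timestep trajectory:
   step    t(s)  b1.x    b1.z    b1.vx   b1.vz   b2.x    b2.z    b2.vx   b2.vz   b3.x    b3.z    b3.vx   b3.vz 
     20  0.1250   +0.000  +0.035  +0.001  +0.000   -0.033  +0.106  -0.037  +0.020   -0.080  +0.173  -0.107  -0.029
     40  0.2500   +0.000  +0.035  +0.003  +0.000   -0.045  +0.110  -0.207  +0.036   -0.111  +0.159  -0.459  -0.293
     60  0.3750   +0.000  +0.035  +0.000  +0.000   -0.091  +0.071  -0.444  -1.134   -0.187  +0.030  -0.852  -0.868


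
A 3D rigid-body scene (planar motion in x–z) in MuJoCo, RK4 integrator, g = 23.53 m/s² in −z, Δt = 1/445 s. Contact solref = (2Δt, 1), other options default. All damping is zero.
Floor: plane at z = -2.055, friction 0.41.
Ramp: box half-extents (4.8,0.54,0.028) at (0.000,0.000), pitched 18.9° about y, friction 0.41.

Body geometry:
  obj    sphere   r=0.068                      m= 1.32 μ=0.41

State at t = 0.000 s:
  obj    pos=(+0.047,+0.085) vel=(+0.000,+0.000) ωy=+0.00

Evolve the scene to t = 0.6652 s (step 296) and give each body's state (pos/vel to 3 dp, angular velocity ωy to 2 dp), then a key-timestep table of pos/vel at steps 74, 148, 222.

State at t = 0.6652 s:
  obj    pos=(+1.187,-0.305) vel=(+3.426,-1.173) ωy=+53.25

Key-timestep trajectory:
   step    t(s)  obj.x    obj.z    obj.vx   obj.vz 
     74  0.1663   +0.118  +0.061  +0.857  -0.293
    148  0.3326   +0.332  -0.012  +1.713  -0.587
    222  0.4989   +0.688  -0.134  +2.570  -0.880


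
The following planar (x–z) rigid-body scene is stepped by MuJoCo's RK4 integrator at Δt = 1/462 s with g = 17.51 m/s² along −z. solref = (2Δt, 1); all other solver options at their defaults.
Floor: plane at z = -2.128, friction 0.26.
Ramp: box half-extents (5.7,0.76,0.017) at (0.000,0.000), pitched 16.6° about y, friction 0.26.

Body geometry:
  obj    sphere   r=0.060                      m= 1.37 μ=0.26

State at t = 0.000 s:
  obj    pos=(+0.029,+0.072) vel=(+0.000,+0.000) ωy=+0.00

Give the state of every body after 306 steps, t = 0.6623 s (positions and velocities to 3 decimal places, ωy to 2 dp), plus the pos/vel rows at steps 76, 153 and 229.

State at t = 0.6623 s:
  obj    pos=(+0.780,-0.152) vel=(+2.268,-0.676) ωy=+39.44

Key-timestep trajectory:
   step    t(s)  obj.x    obj.z    obj.vx   obj.vz 
     76  0.1645   +0.075  +0.058  +0.563  -0.168
    153  0.3312   +0.217  +0.016  +1.134  -0.338
    229  0.4957   +0.450  -0.054  +1.697  -0.506


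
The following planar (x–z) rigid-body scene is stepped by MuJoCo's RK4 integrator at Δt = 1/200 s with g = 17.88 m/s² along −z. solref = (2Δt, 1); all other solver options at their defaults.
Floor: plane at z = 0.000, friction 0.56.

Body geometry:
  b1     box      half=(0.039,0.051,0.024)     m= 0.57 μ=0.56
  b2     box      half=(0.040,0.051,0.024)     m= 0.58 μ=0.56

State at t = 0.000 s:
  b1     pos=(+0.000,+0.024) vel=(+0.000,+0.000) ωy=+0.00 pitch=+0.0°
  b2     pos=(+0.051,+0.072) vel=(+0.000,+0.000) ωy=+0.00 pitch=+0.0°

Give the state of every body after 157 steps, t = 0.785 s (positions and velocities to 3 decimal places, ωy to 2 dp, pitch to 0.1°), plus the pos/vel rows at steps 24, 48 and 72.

State at t = 0.785 s:
  b1     pos=(+0.000,+0.024) vel=(+0.000,+0.000) ωy=+0.00 pitch=+0.0°
  b2     pos=(+0.091,+0.040) vel=(+0.000,+0.000) ωy=+0.00 pitch=+90.0°

Key-timestep trajectory:
   step    t(s)  b1.x    b1.z    b1.vx   b1.vz   b2.x    b2.z    b2.vx   b2.vz 
     24  0.1200   +0.000  +0.024  +0.000  +0.000   +0.073  +0.043  +0.413  +0.024
     48  0.2400   +0.000  +0.024  +0.000  +0.000   +0.101  +0.045  -0.036  -0.011
     72  0.3600   +0.000  +0.024  +0.000  +0.000   +0.088  +0.042  +0.095  -0.041


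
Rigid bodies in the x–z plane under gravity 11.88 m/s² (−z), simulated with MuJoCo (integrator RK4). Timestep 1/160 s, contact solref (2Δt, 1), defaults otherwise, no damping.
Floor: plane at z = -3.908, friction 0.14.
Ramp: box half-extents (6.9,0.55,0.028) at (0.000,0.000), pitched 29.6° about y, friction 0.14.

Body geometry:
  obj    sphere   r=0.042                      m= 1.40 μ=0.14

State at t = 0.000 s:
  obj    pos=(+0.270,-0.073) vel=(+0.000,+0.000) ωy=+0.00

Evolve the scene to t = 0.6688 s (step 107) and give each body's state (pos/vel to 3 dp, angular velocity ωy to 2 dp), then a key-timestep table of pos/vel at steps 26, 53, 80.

State at t = 0.6688 s:
  obj    pos=(+1.130,-0.561) vel=(+2.573,-1.457) ωy=+57.56

Key-timestep trajectory:
   step    t(s)  obj.x    obj.z    obj.vx   obj.vz 
     26  0.1625   +0.321  -0.102  +0.627  -0.348
     53  0.3313   +0.481  -0.193  +1.266  -0.742
     80  0.5000   +0.751  -0.346  +1.914  -1.114
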